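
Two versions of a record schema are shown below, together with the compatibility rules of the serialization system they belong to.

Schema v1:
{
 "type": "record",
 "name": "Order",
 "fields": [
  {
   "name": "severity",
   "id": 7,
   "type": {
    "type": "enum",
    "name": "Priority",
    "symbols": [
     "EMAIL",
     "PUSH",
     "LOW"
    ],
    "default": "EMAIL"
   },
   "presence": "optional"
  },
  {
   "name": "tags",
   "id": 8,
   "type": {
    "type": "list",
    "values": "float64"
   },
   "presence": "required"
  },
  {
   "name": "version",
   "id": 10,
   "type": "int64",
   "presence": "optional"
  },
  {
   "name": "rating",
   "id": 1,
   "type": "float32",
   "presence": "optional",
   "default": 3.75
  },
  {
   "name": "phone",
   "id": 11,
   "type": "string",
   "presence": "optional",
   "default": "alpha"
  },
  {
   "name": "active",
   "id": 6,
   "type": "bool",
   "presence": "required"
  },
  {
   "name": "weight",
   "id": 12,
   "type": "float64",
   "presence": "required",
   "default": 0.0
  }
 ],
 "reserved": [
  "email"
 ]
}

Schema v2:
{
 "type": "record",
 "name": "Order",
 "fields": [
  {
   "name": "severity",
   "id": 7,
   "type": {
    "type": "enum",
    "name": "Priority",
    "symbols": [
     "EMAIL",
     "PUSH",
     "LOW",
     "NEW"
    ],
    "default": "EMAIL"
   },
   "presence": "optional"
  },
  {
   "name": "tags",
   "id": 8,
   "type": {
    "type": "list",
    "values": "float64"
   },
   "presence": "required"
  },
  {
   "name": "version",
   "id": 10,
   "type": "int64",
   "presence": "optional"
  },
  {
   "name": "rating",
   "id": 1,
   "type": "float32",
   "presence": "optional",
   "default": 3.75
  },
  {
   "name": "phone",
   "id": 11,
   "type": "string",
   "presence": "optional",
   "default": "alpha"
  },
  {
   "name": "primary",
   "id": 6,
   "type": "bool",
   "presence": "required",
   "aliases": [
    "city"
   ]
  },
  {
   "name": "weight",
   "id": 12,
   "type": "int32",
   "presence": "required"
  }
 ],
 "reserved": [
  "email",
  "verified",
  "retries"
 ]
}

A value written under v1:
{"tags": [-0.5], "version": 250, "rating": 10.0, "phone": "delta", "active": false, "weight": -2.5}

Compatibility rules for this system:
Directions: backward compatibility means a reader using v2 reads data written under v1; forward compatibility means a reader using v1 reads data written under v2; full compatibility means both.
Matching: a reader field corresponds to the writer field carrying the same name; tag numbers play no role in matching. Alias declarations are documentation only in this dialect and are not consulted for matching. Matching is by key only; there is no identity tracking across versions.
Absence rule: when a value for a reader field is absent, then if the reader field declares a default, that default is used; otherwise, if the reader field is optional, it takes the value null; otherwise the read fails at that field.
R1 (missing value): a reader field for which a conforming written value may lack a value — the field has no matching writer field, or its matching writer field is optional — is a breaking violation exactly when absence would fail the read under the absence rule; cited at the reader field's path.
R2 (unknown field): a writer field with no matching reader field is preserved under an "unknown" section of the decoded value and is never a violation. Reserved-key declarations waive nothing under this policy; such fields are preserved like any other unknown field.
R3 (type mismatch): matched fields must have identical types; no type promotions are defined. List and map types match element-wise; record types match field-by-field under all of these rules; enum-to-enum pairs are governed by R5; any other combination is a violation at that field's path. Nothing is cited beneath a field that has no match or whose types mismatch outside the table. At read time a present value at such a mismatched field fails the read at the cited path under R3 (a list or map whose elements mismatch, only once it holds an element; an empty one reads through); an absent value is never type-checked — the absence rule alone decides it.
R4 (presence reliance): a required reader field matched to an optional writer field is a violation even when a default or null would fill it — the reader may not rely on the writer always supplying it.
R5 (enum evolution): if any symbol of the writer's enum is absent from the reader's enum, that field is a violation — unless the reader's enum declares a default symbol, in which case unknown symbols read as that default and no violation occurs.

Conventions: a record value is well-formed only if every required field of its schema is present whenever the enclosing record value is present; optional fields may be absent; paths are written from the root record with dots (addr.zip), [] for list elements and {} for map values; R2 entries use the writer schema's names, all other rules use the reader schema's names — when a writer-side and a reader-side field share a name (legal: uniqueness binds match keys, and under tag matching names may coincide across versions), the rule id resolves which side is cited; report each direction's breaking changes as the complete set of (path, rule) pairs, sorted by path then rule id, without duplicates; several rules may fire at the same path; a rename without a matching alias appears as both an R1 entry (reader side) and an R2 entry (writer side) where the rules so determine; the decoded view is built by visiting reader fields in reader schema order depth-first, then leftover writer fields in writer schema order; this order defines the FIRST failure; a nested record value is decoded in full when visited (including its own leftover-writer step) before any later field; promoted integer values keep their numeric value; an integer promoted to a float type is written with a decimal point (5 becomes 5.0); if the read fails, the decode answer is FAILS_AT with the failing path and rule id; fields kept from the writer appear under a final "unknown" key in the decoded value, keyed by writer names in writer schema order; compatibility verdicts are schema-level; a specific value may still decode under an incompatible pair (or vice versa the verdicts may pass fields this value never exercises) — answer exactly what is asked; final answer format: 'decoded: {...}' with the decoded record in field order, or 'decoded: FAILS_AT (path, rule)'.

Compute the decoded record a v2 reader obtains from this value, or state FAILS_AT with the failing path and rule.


in Order below, arrows point writer -> reader
decoding the Order value with the v2 reader:
  severity := null (not supplied -> null)
  tags := [-0.5]
  version := 250
  rating := 10.0
  phone := "delta"
  read fails at primary under R1 (no fill)
  => FAILS_AT (primary, R1)
remaining Order differences; none change what is asked:
  enum Priority (field severity in record Order): symbol NEW added -> fires no rule on Order under this dialect and leaves the result unchanged
  field weight in record Order: type float64 changed to int32 (its default is dropped) -> a verdict-level change on Order — the shown value reads the same

decoded: FAILS_AT (primary, R1)


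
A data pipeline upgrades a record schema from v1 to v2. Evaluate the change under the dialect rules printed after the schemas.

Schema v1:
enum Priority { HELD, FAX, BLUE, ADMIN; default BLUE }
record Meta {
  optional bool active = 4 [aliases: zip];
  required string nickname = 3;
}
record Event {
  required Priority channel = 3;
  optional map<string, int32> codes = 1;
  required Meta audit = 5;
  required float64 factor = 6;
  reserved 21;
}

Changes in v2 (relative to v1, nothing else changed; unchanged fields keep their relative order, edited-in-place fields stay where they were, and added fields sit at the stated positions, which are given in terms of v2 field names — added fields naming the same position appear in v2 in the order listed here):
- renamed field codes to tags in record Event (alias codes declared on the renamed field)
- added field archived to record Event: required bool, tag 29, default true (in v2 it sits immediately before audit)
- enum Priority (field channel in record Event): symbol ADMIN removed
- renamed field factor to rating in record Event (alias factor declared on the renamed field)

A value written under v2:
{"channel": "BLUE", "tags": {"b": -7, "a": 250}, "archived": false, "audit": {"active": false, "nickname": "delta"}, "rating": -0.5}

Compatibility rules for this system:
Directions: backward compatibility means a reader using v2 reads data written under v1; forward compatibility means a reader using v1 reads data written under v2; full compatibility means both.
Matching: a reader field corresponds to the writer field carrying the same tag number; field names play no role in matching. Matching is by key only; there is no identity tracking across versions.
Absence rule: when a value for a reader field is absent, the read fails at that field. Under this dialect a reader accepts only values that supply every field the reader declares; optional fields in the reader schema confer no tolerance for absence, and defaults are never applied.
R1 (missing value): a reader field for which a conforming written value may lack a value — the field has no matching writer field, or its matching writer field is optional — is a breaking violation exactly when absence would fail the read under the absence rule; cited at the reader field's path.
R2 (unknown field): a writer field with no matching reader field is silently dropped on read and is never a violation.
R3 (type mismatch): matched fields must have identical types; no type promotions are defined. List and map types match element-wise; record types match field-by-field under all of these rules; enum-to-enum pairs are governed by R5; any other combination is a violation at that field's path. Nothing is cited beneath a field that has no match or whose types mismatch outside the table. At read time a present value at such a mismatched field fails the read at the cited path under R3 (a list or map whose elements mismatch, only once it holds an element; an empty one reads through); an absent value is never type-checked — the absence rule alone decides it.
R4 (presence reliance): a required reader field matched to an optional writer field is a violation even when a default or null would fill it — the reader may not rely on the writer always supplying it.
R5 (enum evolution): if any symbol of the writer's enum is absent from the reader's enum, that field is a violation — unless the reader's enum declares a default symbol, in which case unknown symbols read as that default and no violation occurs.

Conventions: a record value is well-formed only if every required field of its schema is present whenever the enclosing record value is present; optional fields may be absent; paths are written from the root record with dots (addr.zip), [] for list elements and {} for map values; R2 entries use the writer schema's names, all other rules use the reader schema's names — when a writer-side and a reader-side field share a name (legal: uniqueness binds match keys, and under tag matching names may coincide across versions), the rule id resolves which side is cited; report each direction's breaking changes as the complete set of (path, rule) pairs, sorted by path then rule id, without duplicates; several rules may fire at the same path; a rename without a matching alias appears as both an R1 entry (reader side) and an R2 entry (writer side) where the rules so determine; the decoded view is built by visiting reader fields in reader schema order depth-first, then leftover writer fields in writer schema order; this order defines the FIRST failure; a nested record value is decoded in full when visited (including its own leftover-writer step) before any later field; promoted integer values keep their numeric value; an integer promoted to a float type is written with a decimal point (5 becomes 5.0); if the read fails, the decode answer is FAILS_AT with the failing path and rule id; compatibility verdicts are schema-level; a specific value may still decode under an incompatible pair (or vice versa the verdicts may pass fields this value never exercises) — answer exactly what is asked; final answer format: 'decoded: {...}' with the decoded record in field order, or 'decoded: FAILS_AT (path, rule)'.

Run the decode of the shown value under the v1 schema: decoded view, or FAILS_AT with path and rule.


arrows below run writer -> reader for Event
decoding the Event value with the v1 reader:
  channel := "BLUE"
  codes := {"b": -7, "a": 250} (from writer tags)
  audit.active := false
  audit.nickname := "delta"
  factor := -0.5 (from writer rating)
  writer archived: unknown -> dropped
  => decoded: {"channel": "BLUE", "codes": {"b": -7, "a": 250}, "audit": {"active": false, "nickname": "delta"}, "factor": -0.5}
diffs on Event not affecting the asked answer:
  renamed field codes to tags in record Event (alias codes declared on the renamed field) -> a verdict-level change on Event — the shown value reads the same
  added field archived to record Event: required bool, tag 29, default true (in v2 it sits immediately before audit) -> a verdict-level change on Event — the shown value reads the same
  enum Priority (field channel in record Event): symbol ADMIN removed -> no rule fires on it and the decoded Event view is identical with or without it
  renamed field factor to rating in record Event (alias factor declared on the renamed field) -> no rule fires on it and the decoded Event view is identical with or without it

decoded: {"channel": "BLUE", "codes": {"b": -7, "a": 250}, "audit": {"active": false, "nickname": "delta"}, "factor": -0.5}


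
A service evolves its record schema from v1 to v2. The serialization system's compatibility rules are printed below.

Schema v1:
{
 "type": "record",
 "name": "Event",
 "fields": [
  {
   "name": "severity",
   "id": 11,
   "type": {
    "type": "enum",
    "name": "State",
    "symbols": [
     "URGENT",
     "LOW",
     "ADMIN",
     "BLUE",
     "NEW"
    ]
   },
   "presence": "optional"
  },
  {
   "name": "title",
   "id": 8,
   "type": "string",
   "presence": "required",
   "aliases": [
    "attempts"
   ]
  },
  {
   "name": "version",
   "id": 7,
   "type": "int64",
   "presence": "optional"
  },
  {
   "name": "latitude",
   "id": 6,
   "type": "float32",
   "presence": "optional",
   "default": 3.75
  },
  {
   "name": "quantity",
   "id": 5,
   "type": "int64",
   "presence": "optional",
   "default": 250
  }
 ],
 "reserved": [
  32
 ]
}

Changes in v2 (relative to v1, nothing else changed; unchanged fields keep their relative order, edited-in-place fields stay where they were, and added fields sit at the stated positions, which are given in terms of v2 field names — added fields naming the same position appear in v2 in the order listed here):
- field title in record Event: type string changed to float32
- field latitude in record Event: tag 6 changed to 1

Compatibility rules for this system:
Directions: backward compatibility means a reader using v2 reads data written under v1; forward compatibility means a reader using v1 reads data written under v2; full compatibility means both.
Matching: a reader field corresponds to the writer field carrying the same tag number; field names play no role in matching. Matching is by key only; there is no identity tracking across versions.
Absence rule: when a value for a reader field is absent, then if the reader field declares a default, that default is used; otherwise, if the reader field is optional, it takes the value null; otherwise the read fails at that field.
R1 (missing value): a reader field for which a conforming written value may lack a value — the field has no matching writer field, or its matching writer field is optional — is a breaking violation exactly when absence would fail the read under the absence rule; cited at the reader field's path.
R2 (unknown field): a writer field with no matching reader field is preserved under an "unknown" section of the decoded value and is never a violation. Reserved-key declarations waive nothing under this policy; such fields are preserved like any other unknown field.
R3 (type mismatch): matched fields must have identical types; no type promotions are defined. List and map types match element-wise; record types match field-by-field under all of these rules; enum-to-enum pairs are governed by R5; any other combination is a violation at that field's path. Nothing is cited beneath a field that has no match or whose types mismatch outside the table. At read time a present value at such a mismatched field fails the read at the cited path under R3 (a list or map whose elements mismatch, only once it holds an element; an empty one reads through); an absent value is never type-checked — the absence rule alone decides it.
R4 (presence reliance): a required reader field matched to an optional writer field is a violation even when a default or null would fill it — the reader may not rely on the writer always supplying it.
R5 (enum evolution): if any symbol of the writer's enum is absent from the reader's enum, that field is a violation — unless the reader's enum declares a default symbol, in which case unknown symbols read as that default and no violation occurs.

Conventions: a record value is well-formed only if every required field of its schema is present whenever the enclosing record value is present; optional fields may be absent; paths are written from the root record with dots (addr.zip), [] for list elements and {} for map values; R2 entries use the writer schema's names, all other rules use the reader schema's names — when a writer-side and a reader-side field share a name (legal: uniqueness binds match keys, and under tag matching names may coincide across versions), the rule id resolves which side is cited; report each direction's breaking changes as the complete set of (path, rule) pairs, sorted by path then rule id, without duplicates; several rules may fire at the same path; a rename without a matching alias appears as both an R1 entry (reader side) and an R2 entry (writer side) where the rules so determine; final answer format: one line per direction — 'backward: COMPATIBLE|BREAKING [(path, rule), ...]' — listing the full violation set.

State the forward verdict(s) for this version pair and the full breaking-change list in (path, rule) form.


forward: BREAKING [(title, R3)]

the writer's type comes first in each Event pair
forward for Event (reader v1, writer v2):
  severity <- severity (State -> State, writer optional)
  title <- title (float32 -> string, writer required)
  version <- version (int64 -> int64, writer optional)
  latitude has no writer counterpart
  quantity <- quantity (int64 -> int64, writer optional)
  writer latitude: unknown to reader
  breaking: (title, R3)
  forward on Event therefore BREAKING (1)
the rest of the Event diff is inert for this question:
  field latitude in record Event: tag 6 changed to 1 -> fires no rule on Event, leaving the asked answer as it is


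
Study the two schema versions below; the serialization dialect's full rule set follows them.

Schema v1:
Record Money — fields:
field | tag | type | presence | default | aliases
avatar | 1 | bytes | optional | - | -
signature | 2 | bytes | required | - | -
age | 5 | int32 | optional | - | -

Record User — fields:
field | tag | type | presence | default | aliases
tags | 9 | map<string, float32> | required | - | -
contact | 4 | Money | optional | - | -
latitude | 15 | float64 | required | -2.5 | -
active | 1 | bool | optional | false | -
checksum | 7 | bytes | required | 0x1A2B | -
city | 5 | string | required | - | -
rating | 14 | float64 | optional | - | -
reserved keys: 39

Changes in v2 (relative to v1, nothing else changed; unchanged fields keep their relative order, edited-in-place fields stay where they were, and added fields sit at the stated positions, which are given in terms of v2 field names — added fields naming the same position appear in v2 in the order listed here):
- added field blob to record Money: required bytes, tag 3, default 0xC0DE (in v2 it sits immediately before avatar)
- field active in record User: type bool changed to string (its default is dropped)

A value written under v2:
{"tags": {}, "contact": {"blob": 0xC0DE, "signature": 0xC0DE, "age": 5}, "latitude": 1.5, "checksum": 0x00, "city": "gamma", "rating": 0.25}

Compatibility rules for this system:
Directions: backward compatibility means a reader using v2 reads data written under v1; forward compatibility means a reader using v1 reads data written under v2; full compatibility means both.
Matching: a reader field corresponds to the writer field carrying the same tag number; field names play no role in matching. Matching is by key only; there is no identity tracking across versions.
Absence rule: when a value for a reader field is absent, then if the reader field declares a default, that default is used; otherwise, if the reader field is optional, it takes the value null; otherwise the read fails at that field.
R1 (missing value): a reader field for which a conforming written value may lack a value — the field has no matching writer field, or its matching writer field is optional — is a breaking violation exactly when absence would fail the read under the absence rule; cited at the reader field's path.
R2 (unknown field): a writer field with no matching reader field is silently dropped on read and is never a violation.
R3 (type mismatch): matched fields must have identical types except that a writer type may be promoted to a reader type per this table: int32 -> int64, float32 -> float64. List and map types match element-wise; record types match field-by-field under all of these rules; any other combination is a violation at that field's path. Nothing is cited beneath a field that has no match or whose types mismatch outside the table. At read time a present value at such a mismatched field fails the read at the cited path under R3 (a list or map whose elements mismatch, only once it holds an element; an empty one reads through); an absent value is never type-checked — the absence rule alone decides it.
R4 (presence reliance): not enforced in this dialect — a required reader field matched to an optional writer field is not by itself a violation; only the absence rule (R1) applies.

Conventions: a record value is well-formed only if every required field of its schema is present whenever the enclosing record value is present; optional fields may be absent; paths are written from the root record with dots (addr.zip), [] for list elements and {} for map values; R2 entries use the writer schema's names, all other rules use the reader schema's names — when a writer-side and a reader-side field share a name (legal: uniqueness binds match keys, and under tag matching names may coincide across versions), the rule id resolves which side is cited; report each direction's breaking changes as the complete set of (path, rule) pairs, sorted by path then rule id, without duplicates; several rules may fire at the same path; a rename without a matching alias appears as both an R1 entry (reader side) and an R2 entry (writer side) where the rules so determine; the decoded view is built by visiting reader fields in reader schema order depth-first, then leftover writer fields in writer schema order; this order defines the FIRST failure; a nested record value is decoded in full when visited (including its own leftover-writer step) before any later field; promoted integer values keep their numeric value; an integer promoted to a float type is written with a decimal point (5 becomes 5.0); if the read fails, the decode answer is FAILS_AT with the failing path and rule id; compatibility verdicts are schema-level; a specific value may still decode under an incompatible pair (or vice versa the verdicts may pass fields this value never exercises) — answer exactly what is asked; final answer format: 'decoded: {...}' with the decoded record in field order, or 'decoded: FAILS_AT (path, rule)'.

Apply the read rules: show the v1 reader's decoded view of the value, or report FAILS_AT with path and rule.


each type pair in User: writer, then reader
decoding the User value with the v1 reader:
  tags := {}
  contact.avatar := null (absent, optional -> null)
  contact.signature := 0xC0DE
  contact.age := 5
  writer contact.blob: unknown -> dropped
  latitude := 1.5
  active := false (absent -> default)
  checksum := 0x00
  city := "gamma"
  rating := 0.25
  => decoded: {"tags": {}, "contact": {"avatar": null, "signature": 0xC0DE, "age": 5}, "latitude": 1.5, "active": false, "checksum": 0x00, "city": "gamma", "rating": 0.25}
the rest of the User diff is inert for this question:
  added field blob to record Money: required bytes, tag 3, default 0xC0DE (in v2 it sits immediately before avatar) -> fires no rule on User under this dialect and leaves the result unchanged
  field active in record User: type bool changed to string (its default is dropped) -> affects the rule determinations only; this particular User value decodes identically

decoded: {"tags": {}, "contact": {"avatar": null, "signature": 0xC0DE, "age": 5}, "latitude": 1.5, "active": false, "checksum": 0x00, "city": "gamma", "rating": 0.25}


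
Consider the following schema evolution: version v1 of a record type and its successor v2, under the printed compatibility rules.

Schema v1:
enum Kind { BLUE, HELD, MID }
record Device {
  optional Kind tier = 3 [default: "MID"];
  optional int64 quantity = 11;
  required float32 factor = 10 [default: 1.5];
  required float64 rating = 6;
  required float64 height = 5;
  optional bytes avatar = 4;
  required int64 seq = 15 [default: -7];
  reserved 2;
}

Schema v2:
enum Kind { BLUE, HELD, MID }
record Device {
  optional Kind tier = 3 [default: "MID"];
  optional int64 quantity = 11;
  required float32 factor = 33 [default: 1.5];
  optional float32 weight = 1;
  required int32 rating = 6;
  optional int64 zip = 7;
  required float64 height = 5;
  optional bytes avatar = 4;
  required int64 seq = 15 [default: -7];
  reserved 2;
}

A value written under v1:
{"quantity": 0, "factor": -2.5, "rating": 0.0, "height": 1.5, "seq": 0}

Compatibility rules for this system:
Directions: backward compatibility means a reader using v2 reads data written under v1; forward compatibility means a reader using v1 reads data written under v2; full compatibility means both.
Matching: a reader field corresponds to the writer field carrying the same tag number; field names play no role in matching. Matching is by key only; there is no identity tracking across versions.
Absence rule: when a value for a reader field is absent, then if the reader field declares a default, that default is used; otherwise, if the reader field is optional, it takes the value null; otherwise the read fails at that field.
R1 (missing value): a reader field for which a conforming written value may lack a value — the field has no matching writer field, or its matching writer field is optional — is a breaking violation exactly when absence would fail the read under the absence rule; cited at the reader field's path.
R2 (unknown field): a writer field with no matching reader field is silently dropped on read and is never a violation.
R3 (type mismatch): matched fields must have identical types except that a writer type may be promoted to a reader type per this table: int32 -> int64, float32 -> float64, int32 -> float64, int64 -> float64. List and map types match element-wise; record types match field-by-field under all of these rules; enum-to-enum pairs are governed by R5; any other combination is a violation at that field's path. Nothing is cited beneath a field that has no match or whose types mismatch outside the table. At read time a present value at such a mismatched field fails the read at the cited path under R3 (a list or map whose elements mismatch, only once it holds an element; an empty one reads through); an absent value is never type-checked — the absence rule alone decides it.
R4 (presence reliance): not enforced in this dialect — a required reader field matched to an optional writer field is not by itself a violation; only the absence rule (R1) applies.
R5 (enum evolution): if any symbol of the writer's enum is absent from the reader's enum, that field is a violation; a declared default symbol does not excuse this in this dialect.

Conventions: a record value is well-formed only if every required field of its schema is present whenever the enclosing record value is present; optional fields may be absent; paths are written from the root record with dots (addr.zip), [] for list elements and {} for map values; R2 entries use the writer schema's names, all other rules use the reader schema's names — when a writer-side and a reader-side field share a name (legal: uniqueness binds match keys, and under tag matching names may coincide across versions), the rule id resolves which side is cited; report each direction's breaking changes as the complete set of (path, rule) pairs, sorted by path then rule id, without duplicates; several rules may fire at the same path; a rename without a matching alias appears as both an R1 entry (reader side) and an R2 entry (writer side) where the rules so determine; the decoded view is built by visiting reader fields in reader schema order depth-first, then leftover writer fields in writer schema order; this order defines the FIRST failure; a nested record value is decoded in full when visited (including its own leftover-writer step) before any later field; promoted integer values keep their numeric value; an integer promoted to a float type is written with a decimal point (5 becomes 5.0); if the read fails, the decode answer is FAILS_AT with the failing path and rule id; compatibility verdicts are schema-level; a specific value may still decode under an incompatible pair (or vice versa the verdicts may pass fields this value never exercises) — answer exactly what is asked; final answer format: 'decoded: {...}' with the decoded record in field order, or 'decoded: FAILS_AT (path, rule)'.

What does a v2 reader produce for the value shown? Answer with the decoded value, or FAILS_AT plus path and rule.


decoded: FAILS_AT (rating, R3)

each type pair in Device: writer, then reader
decoding the Device value with the v2 reader:
  tier := "MID" (no value, default fills)
  quantity := 0
  factor := 1.5 (no value, default fills)
  weight := null (not supplied -> null)
  read fails at rating under R3
  => FAILS_AT (rating, R3)
remaining Device differences; none change what is asked:
  field factor in record Device: tag 10 changed to 33 -> inert under this dialect — no rule fires on Device and the result does not move
  added field weight to record Device: optional float32, tag 1 (in v2 it sits immediately before rating) -> inert under this dialect — no rule fires on Device and the result does not move
  added field zip to record Device: optional int64, tag 7 (in v2 it sits immediately before height) -> inert under this dialect — no rule fires on Device and the result does not move


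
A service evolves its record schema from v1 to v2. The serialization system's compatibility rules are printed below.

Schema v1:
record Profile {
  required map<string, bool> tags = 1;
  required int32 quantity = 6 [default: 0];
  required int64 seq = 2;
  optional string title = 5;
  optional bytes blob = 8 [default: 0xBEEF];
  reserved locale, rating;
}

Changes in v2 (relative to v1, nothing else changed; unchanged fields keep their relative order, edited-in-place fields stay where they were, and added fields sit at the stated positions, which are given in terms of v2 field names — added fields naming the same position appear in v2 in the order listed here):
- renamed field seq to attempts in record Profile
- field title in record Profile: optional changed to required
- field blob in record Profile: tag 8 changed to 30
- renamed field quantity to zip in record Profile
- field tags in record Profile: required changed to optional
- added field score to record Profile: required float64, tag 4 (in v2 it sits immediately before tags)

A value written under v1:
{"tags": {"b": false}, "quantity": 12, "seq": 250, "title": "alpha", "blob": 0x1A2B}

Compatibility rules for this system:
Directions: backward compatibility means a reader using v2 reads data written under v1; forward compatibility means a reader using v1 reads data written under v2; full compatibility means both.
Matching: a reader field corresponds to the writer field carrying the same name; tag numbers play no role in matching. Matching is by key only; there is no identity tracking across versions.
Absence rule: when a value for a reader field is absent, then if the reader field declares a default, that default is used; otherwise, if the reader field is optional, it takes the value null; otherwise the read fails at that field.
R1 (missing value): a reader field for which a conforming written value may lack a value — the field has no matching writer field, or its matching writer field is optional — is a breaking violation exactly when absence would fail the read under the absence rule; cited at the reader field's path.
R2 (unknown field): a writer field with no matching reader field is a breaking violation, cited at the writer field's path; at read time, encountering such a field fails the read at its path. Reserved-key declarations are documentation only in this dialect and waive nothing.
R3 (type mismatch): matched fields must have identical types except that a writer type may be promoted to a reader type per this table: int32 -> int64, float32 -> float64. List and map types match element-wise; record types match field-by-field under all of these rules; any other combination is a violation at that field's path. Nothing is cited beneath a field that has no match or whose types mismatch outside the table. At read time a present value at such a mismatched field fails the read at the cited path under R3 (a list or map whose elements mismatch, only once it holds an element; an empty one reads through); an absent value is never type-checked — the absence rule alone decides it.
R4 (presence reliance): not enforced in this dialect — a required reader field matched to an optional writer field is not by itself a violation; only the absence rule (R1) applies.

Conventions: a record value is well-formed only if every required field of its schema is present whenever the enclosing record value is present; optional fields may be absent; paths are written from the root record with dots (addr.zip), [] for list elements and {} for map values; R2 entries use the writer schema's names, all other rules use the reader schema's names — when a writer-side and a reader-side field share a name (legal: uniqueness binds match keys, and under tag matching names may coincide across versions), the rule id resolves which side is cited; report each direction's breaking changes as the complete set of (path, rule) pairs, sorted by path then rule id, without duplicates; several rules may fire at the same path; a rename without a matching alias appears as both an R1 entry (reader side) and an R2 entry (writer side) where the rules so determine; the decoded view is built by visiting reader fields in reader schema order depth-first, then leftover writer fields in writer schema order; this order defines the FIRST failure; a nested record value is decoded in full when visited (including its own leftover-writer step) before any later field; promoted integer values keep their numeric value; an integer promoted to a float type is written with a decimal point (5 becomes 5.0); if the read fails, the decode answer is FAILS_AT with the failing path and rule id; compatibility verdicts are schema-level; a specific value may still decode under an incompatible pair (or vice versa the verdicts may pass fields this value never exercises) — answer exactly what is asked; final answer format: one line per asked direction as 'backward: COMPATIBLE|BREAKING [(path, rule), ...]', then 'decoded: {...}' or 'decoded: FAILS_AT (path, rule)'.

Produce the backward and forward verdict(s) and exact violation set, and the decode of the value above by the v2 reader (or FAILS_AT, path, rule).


each type pair in Profile: writer, then reader
backward pass over Profile, reader schema v2, writer schema v1:
  no writer field matches reader score
  writer required, map<string, bool> -> map<string, bool>: reader tags maps from writer tags
  no writer field matches reader zip
  no writer field matches reader attempts
  writer optional, string -> string: reader title maps from writer title
  writer optional, bytes -> bytes: reader blob maps from writer blob
  writer quantity: unknown to reader
  writer seq: unknown to reader
  rule R1 violated at attempts
  rule R2 violated at quantity
  rule R1 violated at score
  rule R2 violated at seq
  rule R1 violated at title
  => 5 violation(s): backward is BREAKING for Profile
forward pass over Profile, reader schema v1, writer schema v2:
  writer optional, map<string, bool> -> map<string, bool>: reader tags maps from writer tags
  no writer field matches reader quantity
  no writer field matches reader seq
  writer required, string -> string: reader title maps from writer title
  writer optional, bytes -> bytes: reader blob maps from writer blob
  writer score: unknown to reader
  writer zip: unknown to reader
  writer attempts: unknown to reader
  rule R2 violated at attempts
  rule R2 violated at score
  rule R1 violated at seq
  rule R1 violated at tags
  rule R2 violated at zip
  => 5 violation(s): forward is BREAKING for Profile
decoding the Profile value with the v2 reader:
  read fails at score under R1 (no fill)
  => FAILS_AT (score, R1)

backward: BREAKING [(attempts, R1), (quantity, R2), (score, R1), (seq, R2), (title, R1)]; forward: BREAKING [(attempts, R2), (score, R2), (seq, R1), (tags, R1), (zip, R2)]; decoded: FAILS_AT (score, R1)


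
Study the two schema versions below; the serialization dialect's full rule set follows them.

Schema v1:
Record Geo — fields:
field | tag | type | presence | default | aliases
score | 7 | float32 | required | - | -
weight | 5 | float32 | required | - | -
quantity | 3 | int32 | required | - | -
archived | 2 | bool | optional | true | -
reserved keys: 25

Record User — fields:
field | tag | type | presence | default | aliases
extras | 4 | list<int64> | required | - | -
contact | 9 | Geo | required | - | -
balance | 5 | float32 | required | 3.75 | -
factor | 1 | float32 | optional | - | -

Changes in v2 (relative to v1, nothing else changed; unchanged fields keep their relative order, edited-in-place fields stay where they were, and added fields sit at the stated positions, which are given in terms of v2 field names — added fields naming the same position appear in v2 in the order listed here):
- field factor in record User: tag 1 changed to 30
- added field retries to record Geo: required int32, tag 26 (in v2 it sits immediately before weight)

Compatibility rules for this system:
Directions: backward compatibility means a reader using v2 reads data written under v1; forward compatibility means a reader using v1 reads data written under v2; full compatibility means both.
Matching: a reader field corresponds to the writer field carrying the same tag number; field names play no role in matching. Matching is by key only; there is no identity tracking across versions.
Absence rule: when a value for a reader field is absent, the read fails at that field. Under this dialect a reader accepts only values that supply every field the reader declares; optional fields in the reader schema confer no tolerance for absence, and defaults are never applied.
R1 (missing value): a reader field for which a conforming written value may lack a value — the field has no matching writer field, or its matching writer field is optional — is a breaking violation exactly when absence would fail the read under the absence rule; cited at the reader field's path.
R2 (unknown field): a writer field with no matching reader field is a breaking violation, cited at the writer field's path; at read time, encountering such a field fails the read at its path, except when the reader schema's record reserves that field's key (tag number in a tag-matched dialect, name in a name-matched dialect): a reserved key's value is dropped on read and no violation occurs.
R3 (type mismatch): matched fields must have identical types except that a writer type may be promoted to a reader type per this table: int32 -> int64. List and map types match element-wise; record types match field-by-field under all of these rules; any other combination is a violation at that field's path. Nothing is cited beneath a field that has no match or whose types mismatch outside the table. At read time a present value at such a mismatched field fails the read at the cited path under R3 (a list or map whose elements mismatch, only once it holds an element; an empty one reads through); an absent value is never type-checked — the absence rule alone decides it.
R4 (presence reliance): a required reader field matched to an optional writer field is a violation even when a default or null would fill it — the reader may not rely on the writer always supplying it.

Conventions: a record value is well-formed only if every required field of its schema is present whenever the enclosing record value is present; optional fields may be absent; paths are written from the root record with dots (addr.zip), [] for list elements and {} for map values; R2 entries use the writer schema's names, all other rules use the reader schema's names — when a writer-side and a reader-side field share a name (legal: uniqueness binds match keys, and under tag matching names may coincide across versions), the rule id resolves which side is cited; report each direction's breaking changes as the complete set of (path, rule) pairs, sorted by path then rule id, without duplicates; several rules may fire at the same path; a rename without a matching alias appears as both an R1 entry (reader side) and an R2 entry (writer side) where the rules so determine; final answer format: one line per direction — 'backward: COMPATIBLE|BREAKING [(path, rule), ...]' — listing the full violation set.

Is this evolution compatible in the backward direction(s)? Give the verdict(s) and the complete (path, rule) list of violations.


arrows below run writer -> reader for User
backward analysis of User with v2 as reader and v1 as writer:
  extras <- extras (list<int64> -> list<int64>, writer required)
  contact <- contact (Geo -> Geo, writer required)
  balance <- balance (float32 -> float32, writer required)
  factor: no writer match
  writer field factor has no reader counterpart
  contact.score <- contact.score (float32 -> float32, writer required)
  contact.retries: no writer match
  contact.weight <- contact.weight (float32 -> float32, writer required)
  contact.quantity <- contact.quantity (int32 -> int32, writer required)
  contact.archived <- contact.archived (bool -> bool, writer optional)
  breaking: (contact.archived, R1)
  breaking: (contact.retries, R1)
  breaking: (factor, R1)
  breaking: (factor, R2)
  => 4 violation(s): backward is BREAKING for User

backward: BREAKING [(contact.archived, R1), (contact.retries, R1), (factor, R1), (factor, R2)]
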